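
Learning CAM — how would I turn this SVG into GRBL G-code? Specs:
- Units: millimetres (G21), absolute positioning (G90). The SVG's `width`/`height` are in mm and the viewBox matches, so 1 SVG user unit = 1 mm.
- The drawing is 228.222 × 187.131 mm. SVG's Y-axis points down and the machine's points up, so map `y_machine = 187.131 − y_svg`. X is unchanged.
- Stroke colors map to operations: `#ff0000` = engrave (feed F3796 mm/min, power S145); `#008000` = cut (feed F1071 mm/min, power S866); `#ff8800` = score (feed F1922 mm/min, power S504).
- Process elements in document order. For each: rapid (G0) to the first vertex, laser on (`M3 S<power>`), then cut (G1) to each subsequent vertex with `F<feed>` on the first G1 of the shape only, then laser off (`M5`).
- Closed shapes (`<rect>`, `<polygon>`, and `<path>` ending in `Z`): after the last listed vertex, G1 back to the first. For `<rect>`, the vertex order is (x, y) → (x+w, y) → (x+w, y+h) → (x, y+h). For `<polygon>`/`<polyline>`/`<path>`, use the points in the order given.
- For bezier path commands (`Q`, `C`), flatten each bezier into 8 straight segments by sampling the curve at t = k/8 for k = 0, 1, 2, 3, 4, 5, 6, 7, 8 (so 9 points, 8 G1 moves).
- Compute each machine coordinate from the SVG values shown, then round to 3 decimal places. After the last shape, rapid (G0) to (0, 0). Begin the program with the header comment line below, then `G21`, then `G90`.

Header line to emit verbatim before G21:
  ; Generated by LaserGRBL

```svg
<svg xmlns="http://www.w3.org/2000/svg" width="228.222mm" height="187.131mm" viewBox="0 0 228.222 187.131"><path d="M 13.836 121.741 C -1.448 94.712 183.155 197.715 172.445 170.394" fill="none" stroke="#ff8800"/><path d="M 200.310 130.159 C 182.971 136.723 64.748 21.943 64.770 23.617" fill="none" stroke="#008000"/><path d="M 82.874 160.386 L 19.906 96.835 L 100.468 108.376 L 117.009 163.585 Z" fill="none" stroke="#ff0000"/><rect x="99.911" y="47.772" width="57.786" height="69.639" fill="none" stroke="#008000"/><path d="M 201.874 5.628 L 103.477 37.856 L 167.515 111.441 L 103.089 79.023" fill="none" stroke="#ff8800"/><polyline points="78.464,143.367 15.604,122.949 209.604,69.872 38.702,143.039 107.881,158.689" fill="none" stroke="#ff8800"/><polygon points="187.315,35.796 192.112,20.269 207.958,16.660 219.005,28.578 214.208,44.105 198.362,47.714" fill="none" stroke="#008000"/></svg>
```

Since the viewBox matches the mm dimensions, user units are millimetres directly. The only transform is the Y-flip y_m = 187.131 − y_svg.

Shape 1 is a cubic bezier drawn with `<path>`. Its stroke #ff8800 means score at S504, F1922. After flipping Y the toolpath is (13.836,65.390) → (16.702,69.939) → (33.677,65.349) → (60.128,54.670) → (91.425,40.954) → (122.937,27.252) → (150.031,16.614) → (168.078,12.092) → (172.445,16.737).

Shape 2 is a cubic bezier drawn with `<path>`. Its stroke #008000 means cut at S866, F1071. After flipping Y the toolpath is (200.310,56.972) → (189.507,59.734) → (171.814,71.085) → (149.799,88.239) → (126.030,108.409) → (103.074,128.808) → (83.501,146.650) → (69.876,159.147) → (64.770,163.514).

Shape 3 is a closed polygon drawn with `<path>`. Its stroke #ff0000 means engrave at S145, F3796. After flipping Y the toolpath is (82.874,26.745) → (19.906,90.296) → (100.468,78.755) → (117.009,23.546) → (82.874,26.745), returning to the start.

Shape 4 is a rectangle drawn with `<rect>`. Its stroke #008000 means cut at S866, F1071. After flipping Y the toolpath is (99.911,139.359) → (157.697,139.359) → (157.697,69.720) → (99.911,69.720) → (99.911,139.359), returning to the start.

Shape 5 is a open polyline drawn with `<path>`. Its stroke #ff8800 means score at S504, F1922. After flipping Y the toolpath is (201.874,181.503) → (103.477,149.275) → (167.515,75.690) → (103.089,108.108).

Shape 6 is a open polyline drawn with `<polyline>`. Its stroke #ff8800 means score at S504, F1922. After flipping Y the toolpath is (78.464,43.764) → (15.604,64.182) → (209.604,117.259) → (38.702,44.092) → (107.881,28.442).

Shape 7 is a regular polygon drawn with `<polygon>`. Its stroke #008000 means cut at S866, F1071. After flipping Y the toolpath is (187.315,151.335) → (192.112,166.862) → (207.958,170.471) → (219.005,158.553) → (214.208,143.026) → (198.362,139.417) → (187.315,151.335), returning to the start.

; Generated by LaserGRBL
G21
G90
G0 X13.836 Y65.390
M3 S504
G1 X16.702 Y69.939 F1922
G1 X33.677 Y65.349
G1 X60.128 Y54.670
G1 X91.425 Y40.954
G1 X122.937 Y27.252
G1 X150.031 Y16.614
G1 X168.078 Y12.092
G1 X172.445 Y16.737
M5
G0 X200.310 Y56.972
M3 S866
G1 X189.507 Y59.734 F1071
G1 X171.814 Y71.085
G1 X149.799 Y88.239
G1 X126.030 Y108.409
G1 X103.074 Y128.808
G1 X83.501 Y146.650
G1 X69.876 Y159.147
G1 X64.770 Y163.514
M5
G0 X82.874 Y26.745
M3 S145
G1 X19.906 Y90.296 F3796
G1 X100.468 Y78.755
G1 X117.009 Y23.546
G1 X82.874 Y26.745
M5
G0 X99.911 Y139.359
M3 S866
G1 X157.697 Y139.359 F1071
G1 X157.697 Y69.720
G1 X99.911 Y69.720
G1 X99.911 Y139.359
M5
G0 X201.874 Y181.503
M3 S504
G1 X103.477 Y149.275 F1922
G1 X167.515 Y75.690
G1 X103.089 Y108.108
M5
G0 X78.464 Y43.764
M3 S504
G1 X15.604 Y64.182 F1922
G1 X209.604 Y117.259
G1 X38.702 Y44.092
G1 X107.881 Y28.442
M5
G0 X187.315 Y151.335
M3 S866
G1 X192.112 Y166.862 F1071
G1 X207.958 Y170.471
G1 X219.005 Y158.553
G1 X214.208 Y143.026
G1 X198.362 Y139.417
G1 X187.315 Y151.335
M5
G0 X0.000 Y0.000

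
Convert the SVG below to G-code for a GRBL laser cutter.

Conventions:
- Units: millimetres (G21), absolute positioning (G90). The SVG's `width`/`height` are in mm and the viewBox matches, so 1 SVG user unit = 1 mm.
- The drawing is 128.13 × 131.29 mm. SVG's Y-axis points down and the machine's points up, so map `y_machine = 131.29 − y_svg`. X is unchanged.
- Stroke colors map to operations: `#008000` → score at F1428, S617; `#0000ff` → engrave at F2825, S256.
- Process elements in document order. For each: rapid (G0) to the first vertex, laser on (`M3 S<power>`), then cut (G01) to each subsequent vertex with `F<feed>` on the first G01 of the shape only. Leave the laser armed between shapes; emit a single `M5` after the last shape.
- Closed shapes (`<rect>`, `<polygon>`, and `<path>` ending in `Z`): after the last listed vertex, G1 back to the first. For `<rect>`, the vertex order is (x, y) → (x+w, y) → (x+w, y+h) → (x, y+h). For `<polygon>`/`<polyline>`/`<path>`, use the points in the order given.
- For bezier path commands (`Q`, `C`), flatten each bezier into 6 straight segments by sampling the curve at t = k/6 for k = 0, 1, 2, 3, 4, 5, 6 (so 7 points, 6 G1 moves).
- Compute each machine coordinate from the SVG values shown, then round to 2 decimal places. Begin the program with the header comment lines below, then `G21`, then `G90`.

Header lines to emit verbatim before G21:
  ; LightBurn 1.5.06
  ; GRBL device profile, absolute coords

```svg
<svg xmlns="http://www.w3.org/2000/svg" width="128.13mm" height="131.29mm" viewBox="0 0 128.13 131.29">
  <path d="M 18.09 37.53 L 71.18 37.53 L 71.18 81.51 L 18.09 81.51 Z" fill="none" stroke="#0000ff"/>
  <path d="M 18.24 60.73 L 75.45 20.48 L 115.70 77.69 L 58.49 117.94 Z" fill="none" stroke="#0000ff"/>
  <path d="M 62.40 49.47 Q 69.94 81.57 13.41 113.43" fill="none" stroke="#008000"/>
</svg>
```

; LightBurn 1.5.06
; GRBL device profile, absolute coords
G21
G90
G0 X18.09 Y93.76
M3 S256
G01 X71.18 Y93.76 F2825
G01 X71.18 Y49.78
G01 X18.09 Y49.78
G01 X18.09 Y93.76
G0 X18.24 Y70.56
M3 S256
G01 X75.45 Y110.81 F2825
G01 X115.70 Y53.60
G01 X58.49 Y13.35
G01 X18.24 Y70.56
G0 X62.40 Y81.82
M3 S617
G01 X63.13 Y71.13 F1428
G01 X60.31 Y60.45
G01 X53.92 Y49.78
G01 X43.98 Y39.13
G01 X30.47 Y28.49
G01 X13.41 Y17.86
M5

viewBox `0 0 128.13 131.29` with mm width/height → 1 unit = 1 mm. Flip: y_m = 131.29 − y_svg.

**Shape 1** — `<path>` rectangle, stroke `#0000ff` → engrave (S256, F2825). Machine vertices: (18.09,93.76) → (71.18,93.76) → (71.18,49.78) → (18.09,49.78) → (18.09,93.76). Closed: final G1 returns to the first vertex.

**Shape 2** — `<path>` regular polygon, stroke `#0000ff` → engrave (S256, F2825). Machine vertices: (18.24,70.56) → (75.45,110.81) → (115.70,53.60) → (58.49,13.35) → (18.24,70.56). Closed: final G1 returns to the first vertex.

**Shape 3** — `<path>` quadratic bezier, stroke `#008000` → score (S617, F1428). Control points (SVG): P0=(62.40,49.47), P1=(69.94,81.57), P2=(13.41,113.43); sampled at t=k/6. Machine vertices: (62.40,81.82) → (63.13,71.13) → (60.31,60.45) → (53.92,49.78) → (43.98,39.13) → (30.47,28.49) → (13.41,17.86). Open path.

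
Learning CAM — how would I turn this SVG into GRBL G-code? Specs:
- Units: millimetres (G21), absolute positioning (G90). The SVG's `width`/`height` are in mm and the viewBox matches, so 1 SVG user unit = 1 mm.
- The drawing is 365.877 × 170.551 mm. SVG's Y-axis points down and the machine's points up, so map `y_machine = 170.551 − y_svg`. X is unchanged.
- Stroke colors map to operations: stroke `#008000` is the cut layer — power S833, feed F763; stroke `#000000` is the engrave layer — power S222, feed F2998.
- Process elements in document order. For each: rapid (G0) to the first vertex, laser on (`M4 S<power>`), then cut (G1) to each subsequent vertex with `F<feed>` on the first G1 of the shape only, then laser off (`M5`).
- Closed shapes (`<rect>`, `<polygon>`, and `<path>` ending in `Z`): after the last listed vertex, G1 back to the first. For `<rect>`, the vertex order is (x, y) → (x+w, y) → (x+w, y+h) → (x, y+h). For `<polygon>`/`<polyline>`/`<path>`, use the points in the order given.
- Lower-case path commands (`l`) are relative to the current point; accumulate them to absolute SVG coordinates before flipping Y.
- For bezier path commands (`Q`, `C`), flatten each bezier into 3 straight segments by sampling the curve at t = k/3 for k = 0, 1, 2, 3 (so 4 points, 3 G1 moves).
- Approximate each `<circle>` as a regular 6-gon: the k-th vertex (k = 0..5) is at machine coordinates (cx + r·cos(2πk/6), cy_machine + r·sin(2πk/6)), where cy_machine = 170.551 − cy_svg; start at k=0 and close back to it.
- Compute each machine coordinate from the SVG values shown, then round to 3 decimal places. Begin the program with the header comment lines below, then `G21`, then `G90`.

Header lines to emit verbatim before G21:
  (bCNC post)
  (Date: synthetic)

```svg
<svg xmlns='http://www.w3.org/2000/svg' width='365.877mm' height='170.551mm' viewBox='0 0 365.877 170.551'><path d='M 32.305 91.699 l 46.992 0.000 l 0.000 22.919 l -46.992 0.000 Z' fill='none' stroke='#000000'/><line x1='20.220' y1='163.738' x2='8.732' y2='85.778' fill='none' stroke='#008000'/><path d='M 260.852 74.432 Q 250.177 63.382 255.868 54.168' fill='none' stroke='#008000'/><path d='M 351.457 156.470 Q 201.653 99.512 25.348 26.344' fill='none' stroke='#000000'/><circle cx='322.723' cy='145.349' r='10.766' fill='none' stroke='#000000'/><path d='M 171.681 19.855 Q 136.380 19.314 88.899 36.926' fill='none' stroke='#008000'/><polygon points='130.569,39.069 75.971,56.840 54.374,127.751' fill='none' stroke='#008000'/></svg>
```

viewBox `0 0 365.877 170.551` with mm width/height → 1 unit = 1 mm. Flip: y_m = 170.551 − y_svg.

**Shape 1** — `<path>` rectangle, stroke `#000000` → engrave (S222, F2998). Machine vertices: (32.305,78.852) → (79.297,78.852) → (79.297,55.933) → (32.305,55.933) → (32.305,78.852). Closed: final G1 returns to the first vertex.

**Shape 2** — `<line>` line segment, stroke `#008000` → cut (S833, F763). Machine vertices: (20.220,6.813) → (8.732,84.773). Open path.

**Shape 3** — `<path>` quadratic bezier, stroke `#008000` → cut (S833, F763). Control points (SVG): P0=(260.852,74.432), P1=(250.177,63.382), P2=(255.868,54.168); sampled at t=k/3. Machine vertices: (260.852,96.119) → (255.554,103.282) → (253.892,110.036) → (255.868,116.383). Open path.

**Shape 4** — `<path>` quadratic bezier, stroke `#000000` → engrave (S222, F2998). Control points (SVG): P0=(351.457,156.470), P1=(201.653,99.512), P2=(25.348,26.344); sampled at t=k/3. Machine vertices: (351.457,14.081) → (248.643,53.854) → (139.940,97.229) → (25.348,144.207). Open path.

**Shape 5** — `<circle>` circle, stroke `#000000` → engrave (S222, F2998). Machine vertices: (333.489,25.202) → (328.106,34.526) → (317.340,34.526) → (311.957,25.202) → (317.340,15.878) → (328.106,15.878) → (333.489,25.202). Closed: final G1 returns to the first vertex.

**Shape 6** — `<path>` quadratic bezier, stroke `#008000` → cut (S833, F763). Control points (SVG): P0=(171.681,19.855), P1=(136.380,19.314), P2=(88.899,36.926); sampled at t=k/3. Machine vertices: (171.681,150.696) → (146.794,149.040) → (119.200,143.349) → (88.899,133.625). Open path.

**Shape 7** — `<polygon>` closed polygon, stroke `#008000` → cut (S833, F763). Machine vertices: (130.569,131.482) → (75.971,113.711) → (54.374,42.800) → (130.569,131.482). Closed: final G1 returns to the first vertex.

(bCNC post)
(Date: synthetic)
G21
G90
G0 X32.305 Y78.852
M4 S222
G1 X79.297 Y78.852 F2998
G1 X79.297 Y55.933
G1 X32.305 Y55.933
G1 X32.305 Y78.852
M5
G0 X20.220 Y6.813
M4 S833
G1 X8.732 Y84.773 F763
M5
G0 X260.852 Y96.119
M4 S833
G1 X255.554 Y103.282 F763
G1 X253.892 Y110.036
G1 X255.868 Y116.383
M5
G0 X351.457 Y14.081
M4 S222
G1 X248.643 Y53.854 F2998
G1 X139.940 Y97.229
G1 X25.348 Y144.207
M5
G0 X333.489 Y25.202
M4 S222
G1 X328.106 Y34.526 F2998
G1 X317.340 Y34.526
G1 X311.957 Y25.202
G1 X317.340 Y15.878
G1 X328.106 Y15.878
G1 X333.489 Y25.202
M5
G0 X171.681 Y150.696
M4 S833
G1 X146.794 Y149.040 F763
G1 X119.200 Y143.349
G1 X88.899 Y133.625
M5
G0 X130.569 Y131.482
M4 S833
G1 X75.971 Y113.711 F763
G1 X54.374 Y42.800
G1 X130.569 Y131.482
M5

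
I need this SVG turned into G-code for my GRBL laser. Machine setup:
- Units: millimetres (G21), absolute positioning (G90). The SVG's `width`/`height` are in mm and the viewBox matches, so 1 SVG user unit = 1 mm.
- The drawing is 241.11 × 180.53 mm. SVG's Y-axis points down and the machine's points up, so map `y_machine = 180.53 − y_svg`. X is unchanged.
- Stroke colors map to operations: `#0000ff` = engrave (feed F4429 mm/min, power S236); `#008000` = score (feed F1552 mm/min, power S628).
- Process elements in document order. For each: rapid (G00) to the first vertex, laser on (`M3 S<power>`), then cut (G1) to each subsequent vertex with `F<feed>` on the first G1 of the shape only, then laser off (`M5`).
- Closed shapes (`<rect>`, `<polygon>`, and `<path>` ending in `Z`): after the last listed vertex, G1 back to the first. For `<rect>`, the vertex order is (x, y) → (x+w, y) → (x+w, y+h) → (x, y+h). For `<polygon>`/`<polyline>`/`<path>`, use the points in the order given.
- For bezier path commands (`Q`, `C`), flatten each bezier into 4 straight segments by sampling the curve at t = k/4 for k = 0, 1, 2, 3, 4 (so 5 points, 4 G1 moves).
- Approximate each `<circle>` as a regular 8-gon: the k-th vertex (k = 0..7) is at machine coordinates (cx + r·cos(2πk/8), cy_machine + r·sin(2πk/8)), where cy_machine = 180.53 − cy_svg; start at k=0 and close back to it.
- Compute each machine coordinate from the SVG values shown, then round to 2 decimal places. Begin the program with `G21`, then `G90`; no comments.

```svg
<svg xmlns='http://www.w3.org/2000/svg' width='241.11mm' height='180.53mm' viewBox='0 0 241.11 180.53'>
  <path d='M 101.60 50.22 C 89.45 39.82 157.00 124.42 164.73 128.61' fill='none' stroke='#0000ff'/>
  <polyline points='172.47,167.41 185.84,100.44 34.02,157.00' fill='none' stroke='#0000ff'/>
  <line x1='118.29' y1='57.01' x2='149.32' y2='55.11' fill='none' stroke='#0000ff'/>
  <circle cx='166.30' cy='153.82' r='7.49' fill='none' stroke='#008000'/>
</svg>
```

Since the viewBox matches the mm dimensions, user units are millimetres directly. The only transform is the Y-flip y_m = 180.53 − y_svg.

Shape 1 is a cubic bezier drawn with `<path>`. Its stroke #0000ff means engrave at S236, F4429. After flipping Y the toolpath is (101.60,130.31) → (105.25,123.04) → (125.71,96.59) → (149.90,67.40) → (164.73,51.92).

Shape 2 is a open polyline drawn with `<polyline>`. Its stroke #0000ff means engrave at S236, F4429. After flipping Y the toolpath is (172.47,13.12) → (185.84,80.09) → (34.02,23.53).

Shape 3 is a line segment drawn with `<line>`. Its stroke #0000ff means engrave at S236, F4429. After flipping Y the toolpath is (118.29,123.52) → (149.32,125.42).

Shape 4 is a circle drawn with `<circle>`. Its stroke #008000 means score at S628, F1552. After flipping Y the toolpath is (173.79,26.71) → (171.60,32.01) → (166.30,34.20) → (161.00,32.01) → (158.81,26.71) → (161.00,21.41) → (166.30,19.22) → (171.60,21.41) → (173.79,26.71), returning to the start.

G21
G90
G00 X101.60 Y130.31
M3 S236
G1 X105.25 Y123.04 F4429
G1 X125.71 Y96.59
G1 X149.90 Y67.40
G1 X164.73 Y51.92
M5
G00 X172.47 Y13.12
M3 S236
G1 X185.84 Y80.09 F4429
G1 X34.02 Y23.53
M5
G00 X118.29 Y123.52
M3 S236
G1 X149.32 Y125.42 F4429
M5
G00 X173.79 Y26.71
M3 S628
G1 X171.60 Y32.01 F1552
G1 X166.30 Y34.20
G1 X161.00 Y32.01
G1 X158.81 Y26.71
G1 X161.00 Y21.41
G1 X166.30 Y19.22
G1 X171.60 Y21.41
G1 X173.79 Y26.71
M5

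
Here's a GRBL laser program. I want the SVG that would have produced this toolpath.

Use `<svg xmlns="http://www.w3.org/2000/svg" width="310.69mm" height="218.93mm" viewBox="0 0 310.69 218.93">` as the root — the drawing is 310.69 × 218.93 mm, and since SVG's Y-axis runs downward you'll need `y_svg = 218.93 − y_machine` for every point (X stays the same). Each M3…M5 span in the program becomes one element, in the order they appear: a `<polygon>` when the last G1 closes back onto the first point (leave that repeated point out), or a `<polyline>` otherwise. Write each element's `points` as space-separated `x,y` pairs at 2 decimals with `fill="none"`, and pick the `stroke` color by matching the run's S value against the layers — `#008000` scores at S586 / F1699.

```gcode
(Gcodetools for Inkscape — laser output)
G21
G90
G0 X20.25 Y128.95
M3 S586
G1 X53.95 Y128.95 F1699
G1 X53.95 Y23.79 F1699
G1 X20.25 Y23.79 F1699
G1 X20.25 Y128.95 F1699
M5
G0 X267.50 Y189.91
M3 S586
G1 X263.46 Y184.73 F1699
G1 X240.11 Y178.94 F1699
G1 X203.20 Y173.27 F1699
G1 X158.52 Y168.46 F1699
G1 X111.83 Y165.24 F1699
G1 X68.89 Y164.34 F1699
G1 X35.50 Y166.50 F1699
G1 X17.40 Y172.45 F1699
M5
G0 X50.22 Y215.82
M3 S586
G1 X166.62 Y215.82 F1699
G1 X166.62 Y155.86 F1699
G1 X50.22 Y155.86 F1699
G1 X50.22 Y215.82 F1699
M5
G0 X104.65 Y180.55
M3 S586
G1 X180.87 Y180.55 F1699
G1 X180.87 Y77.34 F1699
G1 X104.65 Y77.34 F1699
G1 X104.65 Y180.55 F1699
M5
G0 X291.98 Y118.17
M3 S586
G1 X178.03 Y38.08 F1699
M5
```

<svg xmlns="http://www.w3.org/2000/svg" width="310.69mm" height="218.93mm" viewBox="0 0 310.69 218.93">
  <polygon points="20.25,89.98 53.95,89.98 53.95,195.14 20.25,195.14" fill="none" stroke="#008000"/>
  <polyline points="267.50,29.02 263.46,34.20 240.11,39.99 203.20,45.66 158.52,50.47 111.83,53.69 68.89,54.59 35.50,52.43 17.40,46.48" fill="none" stroke="#008000"/>
  <polygon points="50.22,3.11 166.62,3.11 166.62,63.07 50.22,63.07" fill="none" stroke="#008000"/>
  <polygon points="104.65,38.38 180.87,38.38 180.87,141.59 104.65,141.59" fill="none" stroke="#008000"/>
  <polyline points="291.98,100.76 178.03,180.85" fill="none" stroke="#008000"/>
</svg>

y_svg = 218.93 − y_m. Every run uses S586, so all elements get stroke `#008000` (score).

[1] closed run; points: 20.25,89.98 53.95,89.98 53.95,195.14 20.25,195.14

[2] open run; points: 267.50,29.02 263.46,34.20 240.11,39.99 203.20,45.66 158.52,50.47 111.83,53.69 68.89,54.59 35.50,52.43 17.40,46.48

[3] closed run; points: 50.22,3.11 166.62,3.11 166.62,63.07 50.22,63.07

[4] closed run; points: 104.65,38.38 180.87,38.38 180.87,141.59 104.65,141.59

[5] open run; points: 291.98,100.76 178.03,180.85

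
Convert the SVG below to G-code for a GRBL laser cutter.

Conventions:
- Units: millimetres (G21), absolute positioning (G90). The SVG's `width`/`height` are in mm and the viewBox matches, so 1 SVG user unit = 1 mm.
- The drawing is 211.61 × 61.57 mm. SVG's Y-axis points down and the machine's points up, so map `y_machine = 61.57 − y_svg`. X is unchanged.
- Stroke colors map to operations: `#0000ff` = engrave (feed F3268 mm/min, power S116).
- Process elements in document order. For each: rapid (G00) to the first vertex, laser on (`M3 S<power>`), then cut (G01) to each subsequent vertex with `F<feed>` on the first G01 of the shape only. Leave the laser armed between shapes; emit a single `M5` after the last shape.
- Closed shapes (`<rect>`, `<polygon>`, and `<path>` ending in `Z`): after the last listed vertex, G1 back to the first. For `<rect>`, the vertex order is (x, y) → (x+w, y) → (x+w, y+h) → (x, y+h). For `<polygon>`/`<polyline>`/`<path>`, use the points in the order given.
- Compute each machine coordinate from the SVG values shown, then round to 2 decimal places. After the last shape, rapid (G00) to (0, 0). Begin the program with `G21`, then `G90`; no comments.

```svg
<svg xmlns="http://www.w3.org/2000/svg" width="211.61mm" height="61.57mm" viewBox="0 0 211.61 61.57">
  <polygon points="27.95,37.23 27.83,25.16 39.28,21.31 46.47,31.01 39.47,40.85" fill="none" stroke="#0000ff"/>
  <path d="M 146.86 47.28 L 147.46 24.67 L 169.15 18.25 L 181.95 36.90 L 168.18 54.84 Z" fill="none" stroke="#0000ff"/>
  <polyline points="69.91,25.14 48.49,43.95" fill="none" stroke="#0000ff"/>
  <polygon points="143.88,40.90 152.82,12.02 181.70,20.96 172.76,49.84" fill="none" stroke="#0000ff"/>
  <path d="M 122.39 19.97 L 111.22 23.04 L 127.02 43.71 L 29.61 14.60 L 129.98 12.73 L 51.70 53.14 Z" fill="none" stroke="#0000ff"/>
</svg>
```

1 u = 1 mm; y_m = 61.57 − y.

[1] `<polygon>` regular polygon, #0000ff→engrave S116 F3268: (27.95,24.34) → (27.83,36.41) → (39.28,40.26) → (46.47,30.56) → (39.47,20.72) → (27.95,24.34) (closed)

[2] `<path>` regular polygon, #0000ff→engrave S116 F3268: (146.86,14.29) → (147.46,36.90) → (169.15,43.32) → (181.95,24.67) → (168.18,6.73) → (146.86,14.29) (closed)

[3] `<polyline>` line segment, #0000ff→engrave S116 F3268: (69.91,36.43) → (48.49,17.62)

[4] `<polygon>` regular polygon, #0000ff→engrave S116 F3268: (143.88,20.67) → (152.82,49.55) → (181.70,40.61) → (172.76,11.73) → (143.88,20.67) (closed)

[5] `<path>` closed polygon, #0000ff→engrave S116 F3268: (122.39,41.60) → (111.22,38.53) → (127.02,17.86) → (29.61,46.97) → (129.98,48.84) → (51.70,8.43) → (122.39,41.60) (closed)

G21
G90
G00 X27.95 Y24.34
M3 S116
G01 X27.83 Y36.41 F3268
G01 X39.28 Y40.26
G01 X46.47 Y30.56
G01 X39.47 Y20.72
G01 X27.95 Y24.34
G00 X146.86 Y14.29
M3 S116
G01 X147.46 Y36.90 F3268
G01 X169.15 Y43.32
G01 X181.95 Y24.67
G01 X168.18 Y6.73
G01 X146.86 Y14.29
G00 X69.91 Y36.43
M3 S116
G01 X48.49 Y17.62 F3268
G00 X143.88 Y20.67
M3 S116
G01 X152.82 Y49.55 F3268
G01 X181.70 Y40.61
G01 X172.76 Y11.73
G01 X143.88 Y20.67
G00 X122.39 Y41.60
M3 S116
G01 X111.22 Y38.53 F3268
G01 X127.02 Y17.86
G01 X29.61 Y46.97
G01 X129.98 Y48.84
G01 X51.70 Y8.43
G01 X122.39 Y41.60
M5
G00 X0.00 Y0.00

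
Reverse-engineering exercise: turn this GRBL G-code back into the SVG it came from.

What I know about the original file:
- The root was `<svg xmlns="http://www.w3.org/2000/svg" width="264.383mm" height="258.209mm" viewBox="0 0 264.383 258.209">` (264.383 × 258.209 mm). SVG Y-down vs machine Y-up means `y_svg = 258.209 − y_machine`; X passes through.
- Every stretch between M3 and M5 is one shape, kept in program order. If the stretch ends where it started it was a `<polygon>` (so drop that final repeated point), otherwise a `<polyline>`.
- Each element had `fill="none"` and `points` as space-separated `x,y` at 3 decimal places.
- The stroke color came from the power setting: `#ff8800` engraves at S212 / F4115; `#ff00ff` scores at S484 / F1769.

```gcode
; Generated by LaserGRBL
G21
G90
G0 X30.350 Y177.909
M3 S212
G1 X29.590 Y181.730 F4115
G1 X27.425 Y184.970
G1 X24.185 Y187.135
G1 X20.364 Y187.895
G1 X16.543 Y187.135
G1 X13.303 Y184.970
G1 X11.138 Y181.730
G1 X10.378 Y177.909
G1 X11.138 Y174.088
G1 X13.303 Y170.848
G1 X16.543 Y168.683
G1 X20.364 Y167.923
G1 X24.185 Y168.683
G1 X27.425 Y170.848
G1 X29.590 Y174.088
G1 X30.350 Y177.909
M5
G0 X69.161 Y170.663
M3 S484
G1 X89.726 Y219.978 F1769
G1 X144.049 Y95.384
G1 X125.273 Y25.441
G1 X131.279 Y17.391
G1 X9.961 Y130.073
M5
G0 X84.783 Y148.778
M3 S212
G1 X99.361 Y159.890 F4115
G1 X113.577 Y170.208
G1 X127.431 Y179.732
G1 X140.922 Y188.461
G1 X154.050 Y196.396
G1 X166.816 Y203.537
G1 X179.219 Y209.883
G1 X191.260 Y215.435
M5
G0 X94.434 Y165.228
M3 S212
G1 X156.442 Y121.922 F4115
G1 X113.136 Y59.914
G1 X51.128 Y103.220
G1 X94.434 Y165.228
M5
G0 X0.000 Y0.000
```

<svg xmlns="http://www.w3.org/2000/svg" width="264.383mm" height="258.209mm" viewBox="0 0 264.383 258.209">
  <polygon points="30.350,80.300 29.590,76.479 27.425,73.239 24.185,71.074 20.364,70.314 16.543,71.074 13.303,73.239 11.138,76.479 10.378,80.300 11.138,84.121 13.303,87.361 16.543,89.526 20.364,90.286 24.185,89.526 27.425,87.361 29.590,84.121" fill="none" stroke="#ff8800"/>
  <polyline points="69.161,87.546 89.726,38.231 144.049,162.825 125.273,232.768 131.279,240.818 9.961,128.136" fill="none" stroke="#ff00ff"/>
  <polyline points="84.783,109.431 99.361,98.319 113.577,88.001 127.431,78.477 140.922,69.748 154.050,61.813 166.816,54.672 179.219,48.326 191.260,42.774" fill="none" stroke="#ff8800"/>
  <polygon points="94.434,92.981 156.442,136.287 113.136,198.295 51.128,154.989" fill="none" stroke="#ff8800"/>
</svg>

Each laser-on run becomes one SVG element. Flip Y back into SVG space with y_svg = 258.209 − y_machine.

Run 1: S212 ⇒ engrave layer `#ff8800`. The run returns to its start, so emit a `<polygon>` with points (Y-flipped): 30.350,80.300 29.590,76.479 27.425,73.239 24.185,71.074 20.364,70.314 16.543,71.074 13.303,73.239 11.138,76.479 10.378,80.300 11.138,84.121 13.303,87.361 16.543,89.526 20.364,90.286 24.185,89.526 27.425,87.361 29.590,84.121.

Run 2: the run's S484 means `#ff00ff` (score). The run is open, so emit a `<polyline>` with points (Y-flipped): 69.161,87.546 89.726,38.231 144.049,162.825 125.273,232.768 131.279,240.818 9.961,128.136.

Run 3: the run's S212 means `#ff8800` (engrave). The run is open, so emit a `<polyline>` with points (Y-flipped): 84.783,109.431 99.361,98.319 113.577,88.001 127.431,78.477 140.922,69.748 154.050,61.813 166.816,54.672 179.219,48.326 191.260,42.774.

Run 4: S212 ⇒ engrave layer `#ff8800`. The run returns to its start, so emit a `<polygon>` with points (Y-flipped): 94.434,92.981 156.442,136.287 113.136,198.295 51.128,154.989.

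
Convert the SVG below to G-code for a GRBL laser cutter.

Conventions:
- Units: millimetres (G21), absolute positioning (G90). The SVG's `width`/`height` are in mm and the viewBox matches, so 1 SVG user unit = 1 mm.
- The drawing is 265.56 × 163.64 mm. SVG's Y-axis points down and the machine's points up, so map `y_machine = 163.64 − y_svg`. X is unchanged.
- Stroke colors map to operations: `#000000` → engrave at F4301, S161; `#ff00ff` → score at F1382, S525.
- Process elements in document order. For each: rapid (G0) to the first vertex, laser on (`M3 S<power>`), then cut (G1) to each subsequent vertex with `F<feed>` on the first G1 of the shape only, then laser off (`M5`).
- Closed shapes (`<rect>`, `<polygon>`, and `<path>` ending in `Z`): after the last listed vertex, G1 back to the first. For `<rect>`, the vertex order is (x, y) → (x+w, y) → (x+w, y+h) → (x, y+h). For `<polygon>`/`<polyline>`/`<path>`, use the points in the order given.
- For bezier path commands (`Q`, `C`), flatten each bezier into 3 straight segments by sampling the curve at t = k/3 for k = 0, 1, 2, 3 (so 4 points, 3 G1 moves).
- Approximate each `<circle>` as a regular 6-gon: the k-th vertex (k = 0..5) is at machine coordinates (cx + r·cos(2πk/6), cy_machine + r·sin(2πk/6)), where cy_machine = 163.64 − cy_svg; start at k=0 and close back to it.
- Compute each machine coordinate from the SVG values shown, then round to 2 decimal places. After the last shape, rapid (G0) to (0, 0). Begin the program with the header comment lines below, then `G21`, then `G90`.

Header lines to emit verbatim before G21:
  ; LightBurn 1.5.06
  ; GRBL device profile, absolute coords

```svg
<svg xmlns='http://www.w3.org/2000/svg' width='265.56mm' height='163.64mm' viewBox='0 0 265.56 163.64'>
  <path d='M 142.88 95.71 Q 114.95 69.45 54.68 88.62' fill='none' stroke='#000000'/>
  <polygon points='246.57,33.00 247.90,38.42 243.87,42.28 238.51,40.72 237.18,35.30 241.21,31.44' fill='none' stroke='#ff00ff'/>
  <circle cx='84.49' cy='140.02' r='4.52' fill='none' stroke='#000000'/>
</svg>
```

; LightBurn 1.5.06
; GRBL device profile, absolute coords
G21
G90
G0 X142.88 Y67.93
M3 S161
G1 X120.67 Y80.39 F4301
G1 X91.27 Y82.75
G1 X54.68 Y75.02
M5
G0 X246.57 Y130.64
M3 S525
G1 X247.90 Y125.22 F1382
G1 X243.87 Y121.36
G1 X238.51 Y122.92
G1 X237.18 Y128.34
G1 X241.21 Y132.20
G1 X246.57 Y130.64
M5
G0 X89.01 Y23.62
M3 S161
G1 X86.75 Y27.53 F4301
G1 X82.23 Y27.53
G1 X79.97 Y23.62
G1 X82.23 Y19.71
G1 X86.75 Y19.71
G1 X89.01 Y23.62
M5
G0 X0.00 Y0.00

Since the viewBox matches the mm dimensions, user units are millimetres directly. The only transform is the Y-flip y_m = 163.64 − y_svg.

Shape 1 is a quadratic bezier drawn with `<path>`. Its stroke #000000 means engrave at S161, F4301. After flipping Y the toolpath is (142.88,67.93) → (120.67,80.39) → (91.27,82.75) → (54.68,75.02).

Shape 2 is a regular polygon drawn with `<polygon>`. Its stroke #ff00ff means score at S525, F1382. After flipping Y the toolpath is (246.57,130.64) → (247.90,125.22) → (243.87,121.36) → (238.51,122.92) → (237.18,128.34) → (241.21,132.20) → (246.57,130.64), returning to the start.

Shape 3 is a circle drawn with `<circle>`. Its stroke #000000 means engrave at S161, F4301. After flipping Y the toolpath is (89.01,23.62) → (86.75,27.53) → (82.23,27.53) → (79.97,23.62) → (82.23,19.71) → (86.75,19.71) → (89.01,23.62), returning to the start.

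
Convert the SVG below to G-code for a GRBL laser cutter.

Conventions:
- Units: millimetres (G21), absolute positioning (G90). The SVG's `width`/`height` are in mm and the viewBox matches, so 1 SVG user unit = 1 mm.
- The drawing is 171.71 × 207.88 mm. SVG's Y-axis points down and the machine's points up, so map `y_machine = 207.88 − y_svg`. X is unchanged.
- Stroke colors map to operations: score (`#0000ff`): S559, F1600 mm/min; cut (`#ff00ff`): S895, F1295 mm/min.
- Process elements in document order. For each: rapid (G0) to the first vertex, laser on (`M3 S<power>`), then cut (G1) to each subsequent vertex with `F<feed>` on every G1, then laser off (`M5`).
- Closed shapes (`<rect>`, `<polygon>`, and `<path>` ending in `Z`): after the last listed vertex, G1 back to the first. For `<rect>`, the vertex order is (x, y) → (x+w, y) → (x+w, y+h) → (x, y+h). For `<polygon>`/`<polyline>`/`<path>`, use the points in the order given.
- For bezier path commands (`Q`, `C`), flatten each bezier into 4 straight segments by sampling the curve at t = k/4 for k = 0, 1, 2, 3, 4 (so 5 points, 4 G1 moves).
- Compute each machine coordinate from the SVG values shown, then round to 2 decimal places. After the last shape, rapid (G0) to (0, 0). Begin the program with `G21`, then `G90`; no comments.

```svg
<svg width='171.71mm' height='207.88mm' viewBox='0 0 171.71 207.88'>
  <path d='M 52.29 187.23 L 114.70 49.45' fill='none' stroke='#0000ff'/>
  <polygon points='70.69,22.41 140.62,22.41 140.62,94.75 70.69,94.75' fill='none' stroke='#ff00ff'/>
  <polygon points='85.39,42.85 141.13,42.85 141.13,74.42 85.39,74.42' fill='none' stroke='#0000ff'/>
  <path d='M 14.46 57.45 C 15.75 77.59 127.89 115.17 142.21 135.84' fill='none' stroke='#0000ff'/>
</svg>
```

1 u = 1 mm; y_m = 207.88 − y.

[1] `<path>` line segment, #0000ff→score S559 F1600: (52.29,20.65) → (114.70,158.43)

[2] `<polygon>` rectangle, #ff00ff→cut S895 F1295: (70.69,185.47) → (140.62,185.47) → (140.62,113.13) → (70.69,113.13) → (70.69,185.47) (closed)

[3] `<polygon>` rectangle, #0000ff→score S559 F1600: (85.39,165.03) → (141.13,165.03) → (141.13,133.46) → (85.39,133.46) → (85.39,165.03) (closed)

[4] `<path>` cubic bezier, #0000ff→score S559 F1600: (14.46,150.43) → (32.95,132.59) → (73.45,111.43) → (116.39,90.18) → (142.21,72.04)

G21
G90
G0 X52.29 Y20.65
M3 S559
G1 X114.70 Y158.43 F1600
M5
G0 X70.69 Y185.47
M3 S895
G1 X140.62 Y185.47 F1295
G1 X140.62 Y113.13 F1295
G1 X70.69 Y113.13 F1295
G1 X70.69 Y185.47 F1295
M5
G0 X85.39 Y165.03
M3 S559
G1 X141.13 Y165.03 F1600
G1 X141.13 Y133.46 F1600
G1 X85.39 Y133.46 F1600
G1 X85.39 Y165.03 F1600
M5
G0 X14.46 Y150.43
M3 S559
G1 X32.95 Y132.59 F1600
G1 X73.45 Y111.43 F1600
G1 X116.39 Y90.18 F1600
G1 X142.21 Y72.04 F1600
M5
G0 X0.00 Y0.00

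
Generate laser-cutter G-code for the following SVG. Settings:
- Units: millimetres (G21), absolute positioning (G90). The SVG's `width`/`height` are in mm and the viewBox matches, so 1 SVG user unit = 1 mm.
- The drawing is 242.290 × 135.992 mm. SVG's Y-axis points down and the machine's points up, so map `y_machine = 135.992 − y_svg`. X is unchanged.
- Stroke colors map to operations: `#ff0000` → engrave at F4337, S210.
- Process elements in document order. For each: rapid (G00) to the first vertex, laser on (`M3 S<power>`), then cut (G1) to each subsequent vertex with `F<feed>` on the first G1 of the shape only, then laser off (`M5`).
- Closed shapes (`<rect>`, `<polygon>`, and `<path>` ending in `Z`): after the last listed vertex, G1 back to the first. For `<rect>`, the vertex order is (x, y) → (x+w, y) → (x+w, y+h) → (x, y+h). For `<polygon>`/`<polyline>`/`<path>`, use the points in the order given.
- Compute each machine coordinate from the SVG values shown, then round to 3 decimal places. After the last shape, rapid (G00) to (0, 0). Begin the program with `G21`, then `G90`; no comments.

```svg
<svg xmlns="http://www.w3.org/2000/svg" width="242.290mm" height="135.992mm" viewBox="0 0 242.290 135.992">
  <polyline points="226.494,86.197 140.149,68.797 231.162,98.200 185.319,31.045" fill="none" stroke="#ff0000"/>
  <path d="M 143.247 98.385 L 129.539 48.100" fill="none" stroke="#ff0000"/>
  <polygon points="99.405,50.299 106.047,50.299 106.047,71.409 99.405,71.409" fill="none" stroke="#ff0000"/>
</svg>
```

Since the viewBox matches the mm dimensions, user units are millimetres directly. The only transform is the Y-flip y_m = 135.992 − y_svg.

Shape 1 is a open polyline drawn with `<polyline>`. Its stroke #ff0000 means engrave at S210, F4337. After flipping Y the toolpath is (226.494,49.795) → (140.149,67.195) → (231.162,37.792) → (185.319,104.947).

Shape 2 is a line segment drawn with `<path>`. Its stroke #ff0000 means engrave at S210, F4337. After flipping Y the toolpath is (143.247,37.607) → (129.539,87.892).

Shape 3 is a rectangle drawn with `<polygon>`. Its stroke #ff0000 means engrave at S210, F4337. After flipping Y the toolpath is (99.405,85.693) → (106.047,85.693) → (106.047,64.583) → (99.405,64.583) → (99.405,85.693), returning to the start.

G21
G90
G00 X226.494 Y49.795
M3 S210
G1 X140.149 Y67.195 F4337
G1 X231.162 Y37.792
G1 X185.319 Y104.947
M5
G00 X143.247 Y37.607
M3 S210
G1 X129.539 Y87.892 F4337
M5
G00 X99.405 Y85.693
M3 S210
G1 X106.047 Y85.693 F4337
G1 X106.047 Y64.583
G1 X99.405 Y64.583
G1 X99.405 Y85.693
M5
G00 X0.000 Y0.000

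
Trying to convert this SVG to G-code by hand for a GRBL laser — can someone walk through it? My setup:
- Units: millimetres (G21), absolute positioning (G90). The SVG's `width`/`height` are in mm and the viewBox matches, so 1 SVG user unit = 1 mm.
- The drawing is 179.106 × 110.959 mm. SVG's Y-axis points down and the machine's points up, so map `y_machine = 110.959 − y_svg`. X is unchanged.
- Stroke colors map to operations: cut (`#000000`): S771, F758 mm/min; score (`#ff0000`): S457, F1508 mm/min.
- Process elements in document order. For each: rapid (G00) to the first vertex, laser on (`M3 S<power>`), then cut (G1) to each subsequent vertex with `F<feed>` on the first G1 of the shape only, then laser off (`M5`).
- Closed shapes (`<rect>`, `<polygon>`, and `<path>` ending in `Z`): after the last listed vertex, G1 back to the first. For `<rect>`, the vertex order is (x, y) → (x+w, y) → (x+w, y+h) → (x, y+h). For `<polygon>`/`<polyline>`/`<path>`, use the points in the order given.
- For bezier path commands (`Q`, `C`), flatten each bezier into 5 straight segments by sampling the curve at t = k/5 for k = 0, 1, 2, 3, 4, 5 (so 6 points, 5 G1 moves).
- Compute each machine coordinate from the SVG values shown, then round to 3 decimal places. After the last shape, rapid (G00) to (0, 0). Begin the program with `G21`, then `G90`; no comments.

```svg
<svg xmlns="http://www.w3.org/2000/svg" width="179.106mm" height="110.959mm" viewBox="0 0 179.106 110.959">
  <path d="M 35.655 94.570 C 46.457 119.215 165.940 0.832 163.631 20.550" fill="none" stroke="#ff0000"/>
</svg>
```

viewBox `0 0 179.106 110.959` with mm width/height → 1 unit = 1 mm. Flip: y_m = 110.959 − y_svg.

**Shape 1** — `<path>` cubic bezier, stroke `#ff0000` → score (S457, F1508). Control points (SVG): P0=(35.655,94.570), P1=(46.457,119.215), P2=(165.940,0.832), P3=(163.631,20.550); sampled at t=k/5. Machine vertices: (35.655,16.389) → (53.334,16.516) → (86.034,37.476) → (122.692,65.774) → (152.245,87.917) → (163.631,90.409). Open path.

G21
G90
G00 X35.655 Y16.389
M3 S457
G1 X53.334 Y16.516 F1508
G1 X86.034 Y37.476
G1 X122.692 Y65.774
G1 X152.245 Y87.917
G1 X163.631 Y90.409
M5
G00 X0.000 Y0.000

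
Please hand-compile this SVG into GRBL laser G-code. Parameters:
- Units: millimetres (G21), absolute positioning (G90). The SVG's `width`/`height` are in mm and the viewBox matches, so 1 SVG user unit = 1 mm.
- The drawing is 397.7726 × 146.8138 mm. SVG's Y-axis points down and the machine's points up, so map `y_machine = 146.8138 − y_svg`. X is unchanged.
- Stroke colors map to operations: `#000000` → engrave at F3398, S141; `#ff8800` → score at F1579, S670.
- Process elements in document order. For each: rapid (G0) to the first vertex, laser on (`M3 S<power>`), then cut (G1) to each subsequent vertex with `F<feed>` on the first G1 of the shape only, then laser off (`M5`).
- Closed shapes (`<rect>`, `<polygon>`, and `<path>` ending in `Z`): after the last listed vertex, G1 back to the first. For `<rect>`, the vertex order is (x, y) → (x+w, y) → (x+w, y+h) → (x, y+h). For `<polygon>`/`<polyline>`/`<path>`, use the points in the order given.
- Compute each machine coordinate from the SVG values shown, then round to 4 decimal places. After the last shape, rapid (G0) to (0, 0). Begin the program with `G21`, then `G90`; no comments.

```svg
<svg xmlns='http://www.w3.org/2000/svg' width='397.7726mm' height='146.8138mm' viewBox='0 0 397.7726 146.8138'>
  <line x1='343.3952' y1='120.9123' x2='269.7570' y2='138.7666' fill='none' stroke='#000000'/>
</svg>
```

viewBox `0 0 397.7726 146.8138` with mm width/height → 1 unit = 1 mm. Flip: y_m = 146.8138 − y_svg.

**Shape 1** — `<line>` line segment, stroke `#000000` → engrave (S141, F3398). Machine vertices: (343.3952,25.9015) → (269.7570,8.0472). Open path.

G21
G90
G0 X343.3952 Y25.9015
M3 S141
G1 X269.7570 Y8.0472 F3398
M5
G0 X0.0000 Y0.0000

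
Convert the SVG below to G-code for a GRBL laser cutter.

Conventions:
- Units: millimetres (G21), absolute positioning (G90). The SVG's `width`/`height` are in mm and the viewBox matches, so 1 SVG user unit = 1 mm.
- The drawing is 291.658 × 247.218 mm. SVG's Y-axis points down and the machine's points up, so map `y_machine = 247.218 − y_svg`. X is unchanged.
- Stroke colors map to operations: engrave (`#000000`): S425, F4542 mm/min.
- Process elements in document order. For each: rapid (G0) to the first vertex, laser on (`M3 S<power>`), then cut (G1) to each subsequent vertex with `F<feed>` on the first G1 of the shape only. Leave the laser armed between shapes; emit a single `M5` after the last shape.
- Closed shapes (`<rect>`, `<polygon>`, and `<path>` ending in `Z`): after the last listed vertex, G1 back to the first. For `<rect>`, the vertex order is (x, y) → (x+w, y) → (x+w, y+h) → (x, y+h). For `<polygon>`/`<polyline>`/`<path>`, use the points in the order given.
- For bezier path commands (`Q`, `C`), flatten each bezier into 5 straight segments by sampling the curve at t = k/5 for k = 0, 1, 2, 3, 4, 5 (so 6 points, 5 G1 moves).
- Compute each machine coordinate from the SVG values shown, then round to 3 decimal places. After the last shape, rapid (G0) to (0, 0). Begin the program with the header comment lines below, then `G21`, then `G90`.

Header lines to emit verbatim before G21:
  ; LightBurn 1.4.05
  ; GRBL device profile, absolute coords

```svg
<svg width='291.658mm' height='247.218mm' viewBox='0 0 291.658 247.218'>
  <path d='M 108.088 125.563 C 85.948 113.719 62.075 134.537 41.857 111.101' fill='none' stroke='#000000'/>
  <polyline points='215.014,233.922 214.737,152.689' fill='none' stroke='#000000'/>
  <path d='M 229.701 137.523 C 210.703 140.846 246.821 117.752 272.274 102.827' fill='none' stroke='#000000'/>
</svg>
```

1 u = 1 mm; y_m = 247.218 − y.

[1] `<path>` cubic bezier, #000000→engrave S425 F4542: (108.088,121.655) → (94.639,125.457) → (81.033,125.113) → (67.528,124.313) → (54.383,126.751) → (41.857,136.117)

[2] `<polyline>` line segment, #000000→engrave S425 F4542: (215.014,13.296) → (214.737,94.529)

[3] `<path>` cubic bezier, #000000→engrave S425 F4542: (229.701,109.695) → (224.390,110.595) → (229.149,116.174) → (240.821,124.773) → (256.249,134.732) → (272.274,144.391)

; LightBurn 1.4.05
; GRBL device profile, absolute coords
G21
G90
G0 X108.088 Y121.655
M3 S425
G1 X94.639 Y125.457 F4542
G1 X81.033 Y125.113
G1 X67.528 Y124.313
G1 X54.383 Y126.751
G1 X41.857 Y136.117
G0 X215.014 Y13.296
M3 S425
G1 X214.737 Y94.529 F4542
G0 X229.701 Y109.695
M3 S425
G1 X224.390 Y110.595 F4542
G1 X229.149 Y116.174
G1 X240.821 Y124.773
G1 X256.249 Y134.732
G1 X272.274 Y144.391
M5
G0 X0.000 Y0.000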